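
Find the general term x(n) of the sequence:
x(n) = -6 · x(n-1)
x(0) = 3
Pure geometric recurrence with ratio -6.
By induction x(n) = x(0) · (-6)^n = 3 \left(-6\right)^{n}.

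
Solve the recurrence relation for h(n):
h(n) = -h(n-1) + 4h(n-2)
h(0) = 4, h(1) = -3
Characteristic equation: x² + x - 4 = 0.
Discriminant Δ = (-1)² + 4·(4) = 17.
Roots r₁,₂ = (-1 ± √17)/2, so r₁ = - \frac{1}{2} + \frac{\sqrt{17}}{2}, r₂ = - \frac{\sqrt{17}}{2} - \frac{1}{2}.
General solution: h(n) = A·r₁^n + B·r₂^n.
From the initial conditions, A + B = 4 and r₁A + r₂B = -3.
Since r₁ - r₂ = √17: A = (-3 - (4)r₂)/√17 = 2 - \frac{\sqrt{17}}{17}, and B = 4 - A = \frac{\sqrt{17}}{17} + 2.
So h(n) = \left(2 - \frac{\sqrt{17}}{17}\right)\left(- \frac{1}{2} + \frac{\sqrt{17}}{2}\right)^n + \left(\frac{\sqrt{17}}{17} + 2\right)\left(- \frac{\sqrt{17}}{2} - \frac{1}{2}\right)^n.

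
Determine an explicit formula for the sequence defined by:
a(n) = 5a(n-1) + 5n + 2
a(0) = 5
First-order linear with linear forcing.
Homogeneous solution: a_h(n) = A·(5)^n.
Try particular a_p(n) = pn + q. Substituting:
  pn + q = 5(p(n-1) + q) + 5n + 2.
Matching the n-coefficient: p = 5p + 5 ⇒ p = - \frac{5}{4}.
Matching constants: q = -5p + 5q + 2 ⇒ q = - \frac{33}{16}.
General: a(n) = A·(5)^n - \frac{5 n}{4} - \frac{33}{16}.
Apply a(0) = 5: A - \frac{33}{16} = 5 ⇒ A = \frac{113}{16}.
So a(n) = \frac{113 \cdot 5^{n}}{16} - \frac{5 n}{4} - \frac{33}{16}.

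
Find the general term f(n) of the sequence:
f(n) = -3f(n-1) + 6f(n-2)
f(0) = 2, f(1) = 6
Characteristic equation: x² + 3x - 6 = 0.
Discriminant Δ = (-3)² + 4·(6) = 33.
Roots r₁,₂ = (-3 ± √33)/2, so r₁ = - \frac{3}{2} + \frac{\sqrt{33}}{2}, r₂ = - \frac{\sqrt{33}}{2} - \frac{3}{2}.
General solution: f(n) = A·r₁^n + B·r₂^n.
From the initial conditions, A + B = 2 and r₁A + r₂B = 6.
Since r₁ - r₂ = √33: A = (6 - (2)r₂)/√33 = 1 + \frac{3 \sqrt{33}}{11}, and B = 2 - A = 1 - \frac{3 \sqrt{33}}{11}.
So f(n) = \left(1 + \frac{3 \sqrt{33}}{11}\right)\left(- \frac{3}{2} + \frac{\sqrt{33}}{2}\right)^n + \left(1 - \frac{3 \sqrt{33}}{11}\right)\left(- \frac{\sqrt{33}}{2} - \frac{3}{2}\right)^n.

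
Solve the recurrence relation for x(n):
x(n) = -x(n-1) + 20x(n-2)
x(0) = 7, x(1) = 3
Characteristic equation: x² + x - 20 = 0, which factors as (x - (-5))(x - (4)) = 0.
Roots r₁ = -5, r₂ = 4 (distinct).
General solution: x(n) = A·(-5)^n + B·(4)^n.
From x(0) = 7: A + B = 7.
From x(1) = 3: -5A + 4B = 3.
Solving: A = \frac{25}{9}, B = \frac{38}{9}.
So x(n) = \frac{25 \left(-5\right)^{n}}{9} + \frac{38 \cdot 4^{n}}{9}.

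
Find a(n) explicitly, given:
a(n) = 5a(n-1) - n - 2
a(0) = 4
First-order linear with linear forcing.
Homogeneous solution: a_h(n) = A·(5)^n.
Try particular a_p(n) = pn + q. Substituting:
  pn + q = 5(p(n-1) + q) - n - 2.
Matching the n-coefficient: p = 5p - 1 ⇒ p = \frac{1}{4}.
Matching constants: q = -5p + 5q - 2 ⇒ q = \frac{13}{16}.
General: a(n) = A·(5)^n + \frac{n}{4} + \frac{13}{16}.
Apply a(0) = 4: A + \frac{13}{16} = 4 ⇒ A = \frac{51}{16}.
So a(n) = \frac{51 \cdot 5^{n}}{16} + \frac{n}{4} + \frac{13}{16}.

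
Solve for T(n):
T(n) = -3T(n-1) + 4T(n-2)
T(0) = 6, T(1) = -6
Characteristic equation: x² + 3x - 4 = 0, which factors as (x - (1))(x - (-4)) = 0.
Roots r₁ = 1, r₂ = -4 (distinct).
General solution: T(n) = A·(1)^n + B·(-4)^n.
From T(0) = 6: A + B = 6.
From T(1) = -6: A - 4B = -6.
Solving: A = \frac{18}{5}, B = \frac{12}{5}.
So T(n) = \frac{12 \left(-4\right)^{n}}{5} + \frac{18}{5}.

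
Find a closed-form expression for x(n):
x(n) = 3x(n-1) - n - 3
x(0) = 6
First-order linear with linear forcing.
Homogeneous solution: x_h(n) = A·(3)^n.
Try particular x_p(n) = pn + q. Substituting:
  pn + q = 3(p(n-1) + q) - n - 3.
Matching the n-coefficient: p = 3p - 1 ⇒ p = \frac{1}{2}.
Matching constants: q = -3p + 3q - 3 ⇒ q = \frac{9}{4}.
General: x(n) = A·(3)^n + \frac{n}{2} + \frac{9}{4}.
Apply x(0) = 6: A + \frac{9}{4} = 6 ⇒ A = \frac{15}{4}.
So x(n) = \frac{15 \cdot 3^{n}}{4} + \frac{n}{2} + \frac{9}{4}.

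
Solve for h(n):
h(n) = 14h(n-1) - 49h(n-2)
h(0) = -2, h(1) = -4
Characteristic equation: x² - 14x + 49 = 0, which is (x - (7))².
Repeated root r = 7.
General solution: h(n) = (A + Bn)·(7)^n.
From h(0) = -2: A = -2.
From h(1) = -4: (A + B)·(7) = -4 ⇒ B = \frac{10}{7}.
So h(n) = \left(\frac{10 n}{7} - 2\right) \cdot (7)^n.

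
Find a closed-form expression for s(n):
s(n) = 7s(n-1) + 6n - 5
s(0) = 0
First-order linear with linear forcing.
Homogeneous solution: s_h(n) = A·(7)^n.
Try particular s_p(n) = pn + q. Substituting:
  pn + q = 7(p(n-1) + q) + 6n - 5.
Matching the n-coefficient: p = 7p + 6 ⇒ p = -1.
Matching constants: q = -7p + 7q - 5 ⇒ q = - \frac{1}{3}.
General: s(n) = A·(7)^n - n - \frac{1}{3}.
Apply s(0) = 0: A - \frac{1}{3} = 0 ⇒ A = \frac{1}{3}.
So s(n) = \frac{7^{n}}{3} - n - \frac{1}{3}.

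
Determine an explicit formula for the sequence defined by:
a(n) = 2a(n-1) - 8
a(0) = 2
First-order linear non-homogeneous.
Homogeneous solution: a_h(n) = A·(2)^n.
Try constant particular solution a_p = K: K = 2K - 8 ⇒ K = 8.
General: a(n) = A·(2)^n + 8.
Apply a(0) = 2: A + 8 = 2 ⇒ A = -6.
So a(n) = 8 - 6 \cdot 2^{n}.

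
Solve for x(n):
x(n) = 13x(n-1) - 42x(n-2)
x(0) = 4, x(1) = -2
Characteristic equation: x² - 13x + 42 = 0, which factors as (x - (6))(x - (7)) = 0.
Roots r₁ = 6, r₂ = 7 (distinct).
General solution: x(n) = A·(6)^n + B·(7)^n.
From x(0) = 4: A + B = 4.
From x(1) = -2: 6A + 7B = -2.
Solving: A = 30, B = -26.
So x(n) = 30 \cdot 6^{n} - 26 \cdot 7^{n}.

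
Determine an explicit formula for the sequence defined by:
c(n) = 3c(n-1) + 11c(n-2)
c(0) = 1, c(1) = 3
Characteristic equation: x² - 3x - 11 = 0.
Discriminant Δ = (3)² + 4·(11) = 53.
Roots r₁,₂ = (3 ± √53)/2, so r₁ = \frac{3}{2} + \frac{\sqrt{53}}{2}, r₂ = \frac{3}{2} - \frac{\sqrt{53}}{2}.
General solution: c(n) = A·r₁^n + B·r₂^n.
From the initial conditions, A + B = 1 and r₁A + r₂B = 3.
Since r₁ - r₂ = √53: A = (3 - (1)r₂)/√53 = \frac{3 \sqrt{53}}{106} + \frac{1}{2}, and B = 1 - A = \frac{1}{2} - \frac{3 \sqrt{53}}{106}.
So c(n) = \left(\frac{3 \sqrt{53}}{106} + \frac{1}{2}\right)\left(\frac{3}{2} + \frac{\sqrt{53}}{2}\right)^n + \left(\frac{1}{2} - \frac{3 \sqrt{53}}{106}\right)\left(\frac{3}{2} - \frac{\sqrt{53}}{2}\right)^n.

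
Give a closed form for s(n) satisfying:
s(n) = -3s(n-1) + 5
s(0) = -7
First-order linear non-homogeneous.
Homogeneous solution: s_h(n) = A·(-3)^n.
Try constant particular solution s_p = K: K = -3K + 5 ⇒ K = \frac{5}{4}.
General: s(n) = A·(-3)^n + \frac{5}{4}.
Apply s(0) = -7: A + \frac{5}{4} = -7 ⇒ A = - \frac{33}{4}.
So s(n) = \frac{5}{4} - \frac{33 \left(-3\right)^{n}}{4}.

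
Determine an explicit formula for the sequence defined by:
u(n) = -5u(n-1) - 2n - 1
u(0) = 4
First-order linear with linear forcing.
Homogeneous solution: u_h(n) = A·(-5)^n.
Try particular u_p(n) = pn + q. Substituting:
  pn + q = -5(p(n-1) + q) - 2n - 1.
Matching the n-coefficient: p = -5p - 2 ⇒ p = - \frac{1}{3}.
Matching constants: q = 5p - 5q - 1 ⇒ q = - \frac{4}{9}.
General: u(n) = A·(-5)^n - \frac{n}{3} - \frac{4}{9}.
Apply u(0) = 4: A - \frac{4}{9} = 4 ⇒ A = \frac{40}{9}.
So u(n) = \frac{40 \left(-5\right)^{n}}{9} - \frac{n}{3} - \frac{4}{9}.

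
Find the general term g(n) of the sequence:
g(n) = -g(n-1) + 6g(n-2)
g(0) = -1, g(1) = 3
Characteristic equation: x² + x - 6 = 0, which factors as (x - (2))(x - (-3)) = 0.
Roots r₁ = 2, r₂ = -3 (distinct).
General solution: g(n) = A·(2)^n + B·(-3)^n.
From g(0) = -1: A + B = -1.
From g(1) = 3: 2A - 3B = 3.
Solving: A = 0, B = -1.
So g(n) = - \left(-3\right)^{n}.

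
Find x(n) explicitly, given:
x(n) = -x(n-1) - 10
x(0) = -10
First-order linear non-homogeneous.
Homogeneous solution: x_h(n) = A·(-1)^n.
Try constant particular solution x_p = K: K = -K - 10 ⇒ K = -5.
General: x(n) = A·(-1)^n - 5.
Apply x(0) = -10: A - 5 = -10 ⇒ A = -5.
So x(n) = - 5 \left(-1\right)^{n} - 5.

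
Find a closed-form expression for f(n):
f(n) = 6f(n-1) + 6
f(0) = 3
First-order linear non-homogeneous.
Homogeneous solution: f_h(n) = A·(6)^n.
Try constant particular solution f_p = K: K = 6K + 6 ⇒ K = - \frac{6}{5}.
General: f(n) = A·(6)^n - \frac{6}{5}.
Apply f(0) = 3: A - \frac{6}{5} = 3 ⇒ A = \frac{21}{5}.
So f(n) = \frac{21 \cdot 6^{n}}{5} - \frac{6}{5}.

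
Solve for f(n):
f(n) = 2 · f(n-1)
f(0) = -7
Pure geometric recurrence with ratio 2.
By induction f(n) = f(0) · (2)^n = - 7 \cdot 2^{n}.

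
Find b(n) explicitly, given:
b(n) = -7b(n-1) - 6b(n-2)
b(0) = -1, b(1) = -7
Characteristic equation: x² + 7x + 6 = 0, which factors as (x - (-1))(x - (-6)) = 0.
Roots r₁ = -1, r₂ = -6 (distinct).
General solution: b(n) = A·(-1)^n + B·(-6)^n.
From b(0) = -1: A + B = -1.
From b(1) = -7: -A - 6B = -7.
Solving: A = - \frac{13}{5}, B = \frac{8}{5}.
So b(n) = - \frac{13 \left(-1\right)^{n}}{5} + \frac{8 \left(-6\right)^{n}}{5}.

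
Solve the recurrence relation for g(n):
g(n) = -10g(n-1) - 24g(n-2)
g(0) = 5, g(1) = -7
Characteristic equation: x² + 10x + 24 = 0, which factors as (x - (-6))(x - (-4)) = 0.
Roots r₁ = -6, r₂ = -4 (distinct).
General solution: g(n) = A·(-6)^n + B·(-4)^n.
From g(0) = 5: A + B = 5.
From g(1) = -7: -6A - 4B = -7.
Solving: A = - \frac{13}{2}, B = \frac{23}{2}.
So g(n) = \frac{23 \left(-4\right)^{n}}{2} - \frac{13 \left(-6\right)^{n}}{2}.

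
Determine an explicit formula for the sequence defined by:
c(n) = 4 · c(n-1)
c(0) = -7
Pure geometric recurrence with ratio 4.
By induction c(n) = c(0) · (4)^n = - 7 \cdot 4^{n}.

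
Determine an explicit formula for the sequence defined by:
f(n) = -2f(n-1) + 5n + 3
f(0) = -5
First-order linear with linear forcing.
Homogeneous solution: f_h(n) = A·(-2)^n.
Try particular f_p(n) = pn + q. Substituting:
  pn + q = -2(p(n-1) + q) + 5n + 3.
Matching the n-coefficient: p = -2p + 5 ⇒ p = \frac{5}{3}.
Matching constants: q = 2p - 2q + 3 ⇒ q = \frac{19}{9}.
General: f(n) = A·(-2)^n + \frac{5 n}{3} + \frac{19}{9}.
Apply f(0) = -5: A + \frac{19}{9} = -5 ⇒ A = - \frac{64}{9}.
So f(n) = - \frac{64 \left(-2\right)^{n}}{9} + \frac{5 n}{3} + \frac{19}{9}.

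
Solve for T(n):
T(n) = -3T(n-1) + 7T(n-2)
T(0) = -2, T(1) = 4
Characteristic equation: x² + 3x - 7 = 0.
Discriminant Δ = (-3)² + 4·(7) = 37.
Roots r₁,₂ = (-3 ± √37)/2, so r₁ = - \frac{3}{2} + \frac{\sqrt{37}}{2}, r₂ = - \frac{\sqrt{37}}{2} - \frac{3}{2}.
General solution: T(n) = A·r₁^n + B·r₂^n.
From the initial conditions, A + B = -2 and r₁A + r₂B = 4.
Since r₁ - r₂ = √37: A = (4 - (-2)r₂)/√37 = -1 + \frac{\sqrt{37}}{37}, and B = -2 - A = -1 - \frac{\sqrt{37}}{37}.
So T(n) = \left(-1 + \frac{\sqrt{37}}{37}\right)\left(- \frac{3}{2} + \frac{\sqrt{37}}{2}\right)^n + \left(-1 - \frac{\sqrt{37}}{37}\right)\left(- \frac{\sqrt{37}}{2} - \frac{3}{2}\right)^n.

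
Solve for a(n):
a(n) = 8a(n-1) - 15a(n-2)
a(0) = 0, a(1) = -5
Characteristic equation: x² - 8x + 15 = 0, which factors as (x - (3))(x - (5)) = 0.
Roots r₁ = 3, r₂ = 5 (distinct).
General solution: a(n) = A·(3)^n + B·(5)^n.
From a(0) = 0: A + B = 0.
From a(1) = -5: 3A + 5B = -5.
Solving: A = \frac{5}{2}, B = - \frac{5}{2}.
So a(n) = \frac{5 \cdot 3^{n}}{2} - \frac{5 \cdot 5^{n}}{2}.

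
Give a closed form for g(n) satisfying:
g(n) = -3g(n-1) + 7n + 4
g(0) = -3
First-order linear with linear forcing.
Homogeneous solution: g_h(n) = A·(-3)^n.
Try particular g_p(n) = pn + q. Substituting:
  pn + q = -3(p(n-1) + q) + 7n + 4.
Matching the n-coefficient: p = -3p + 7 ⇒ p = \frac{7}{4}.
Matching constants: q = 3p - 3q + 4 ⇒ q = \frac{37}{16}.
General: g(n) = A·(-3)^n + \frac{7 n}{4} + \frac{37}{16}.
Apply g(0) = -3: A + \frac{37}{16} = -3 ⇒ A = - \frac{85}{16}.
So g(n) = - \frac{85 \left(-3\right)^{n}}{16} + \frac{7 n}{4} + \frac{37}{16}.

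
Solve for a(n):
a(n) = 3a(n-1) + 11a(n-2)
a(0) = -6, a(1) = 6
Characteristic equation: x² - 3x - 11 = 0.
Discriminant Δ = (3)² + 4·(11) = 53.
Roots r₁,₂ = (3 ± √53)/2, so r₁ = \frac{3}{2} + \frac{\sqrt{53}}{2}, r₂ = \frac{3}{2} - \frac{\sqrt{53}}{2}.
General solution: a(n) = A·r₁^n + B·r₂^n.
From the initial conditions, A + B = -6 and r₁A + r₂B = 6.
Since r₁ - r₂ = √53: A = (6 - (-6)r₂)/√53 = -3 + \frac{15 \sqrt{53}}{53}, and B = -6 - A = -3 - \frac{15 \sqrt{53}}{53}.
So a(n) = \left(-3 + \frac{15 \sqrt{53}}{53}\right)\left(\frac{3}{2} + \frac{\sqrt{53}}{2}\right)^n + \left(-3 - \frac{15 \sqrt{53}}{53}\right)\left(\frac{3}{2} - \frac{\sqrt{53}}{2}\right)^n.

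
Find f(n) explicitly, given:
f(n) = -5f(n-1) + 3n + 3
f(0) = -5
First-order linear with linear forcing.
Homogeneous solution: f_h(n) = A·(-5)^n.
Try particular f_p(n) = pn + q. Substituting:
  pn + q = -5(p(n-1) + q) + 3n + 3.
Matching the n-coefficient: p = -5p + 3 ⇒ p = \frac{1}{2}.
Matching constants: q = 5p - 5q + 3 ⇒ q = \frac{11}{12}.
General: f(n) = A·(-5)^n + \frac{n}{2} + \frac{11}{12}.
Apply f(0) = -5: A + \frac{11}{12} = -5 ⇒ A = - \frac{71}{12}.
So f(n) = - \frac{71 \left(-5\right)^{n}}{12} + \frac{n}{2} + \frac{11}{12}.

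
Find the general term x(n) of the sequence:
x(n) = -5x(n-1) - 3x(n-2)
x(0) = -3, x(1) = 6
Characteristic equation: x² + 5x + 3 = 0.
Discriminant Δ = (-5)² + 4·(-3) = 13.
Roots r₁,₂ = (-5 ± √13)/2, so r₁ = - \frac{5}{2} + \frac{\sqrt{13}}{2}, r₂ = - \frac{5}{2} - \frac{\sqrt{13}}{2}.
General solution: x(n) = A·r₁^n + B·r₂^n.
From the initial conditions, A + B = -3 and r₁A + r₂B = 6.
Since r₁ - r₂ = √13: A = (6 - (-3)r₂)/√13 = - \frac{3}{2} - \frac{3 \sqrt{13}}{26}, and B = -3 - A = - \frac{3}{2} + \frac{3 \sqrt{13}}{26}.
So x(n) = \left(- \frac{3}{2} - \frac{3 \sqrt{13}}{26}\right)\left(- \frac{5}{2} + \frac{\sqrt{13}}{2}\right)^n + \left(- \frac{3}{2} + \frac{3 \sqrt{13}}{26}\right)\left(- \frac{5}{2} - \frac{\sqrt{13}}{2}\right)^n.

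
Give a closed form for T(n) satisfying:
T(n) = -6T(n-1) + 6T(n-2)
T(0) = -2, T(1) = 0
Characteristic equation: x² + 6x - 6 = 0.
Discriminant Δ = (-6)² + 4·(6) = 60.
Roots r₁,₂ = (-6 ± √60)/2, so r₁ = -3 + \sqrt{15}, r₂ = - \sqrt{15} - 3.
General solution: T(n) = A·r₁^n + B·r₂^n.
From the initial conditions, A + B = -2 and r₁A + r₂B = 0.
Since r₁ - r₂ = √60: A = (0 - (-2)r₂)/√60 = -1 - \frac{\sqrt{15}}{5}, and B = -2 - A = -1 + \frac{\sqrt{15}}{5}.
So T(n) = \left(-1 - \frac{\sqrt{15}}{5}\right)\left(-3 + \sqrt{15}\right)^n + \left(-1 + \frac{\sqrt{15}}{5}\right)\left(- \sqrt{15} - 3\right)^n.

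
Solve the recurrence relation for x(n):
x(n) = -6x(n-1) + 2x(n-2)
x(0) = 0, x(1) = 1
Characteristic equation: x² + 6x - 2 = 0.
Discriminant Δ = (-6)² + 4·(2) = 44.
Roots r₁,₂ = (-6 ± √44)/2, so r₁ = -3 + \sqrt{11}, r₂ = - \sqrt{11} - 3.
General solution: x(n) = A·r₁^n + B·r₂^n.
From the initial conditions, A + B = 0 and r₁A + r₂B = 1.
Since r₁ - r₂ = √44: A = (1 - (0)r₂)/√44 = \frac{\sqrt{11}}{22}, and B = 0 - A = - \frac{\sqrt{11}}{22}.
So x(n) = \left(\frac{\sqrt{11}}{22}\right)\left(-3 + \sqrt{11}\right)^n + \left(- \frac{\sqrt{11}}{22}\right)\left(- \sqrt{11} - 3\right)^n.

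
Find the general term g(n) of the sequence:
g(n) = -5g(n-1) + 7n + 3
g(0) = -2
First-order linear with linear forcing.
Homogeneous solution: g_h(n) = A·(-5)^n.
Try particular g_p(n) = pn + q. Substituting:
  pn + q = -5(p(n-1) + q) + 7n + 3.
Matching the n-coefficient: p = -5p + 7 ⇒ p = \frac{7}{6}.
Matching constants: q = 5p - 5q + 3 ⇒ q = \frac{53}{36}.
General: g(n) = A·(-5)^n + \frac{7 n}{6} + \frac{53}{36}.
Apply g(0) = -2: A + \frac{53}{36} = -2 ⇒ A = - \frac{125}{36}.
So g(n) = - \frac{125 \left(-5\right)^{n}}{36} + \frac{7 n}{6} + \frac{53}{36}.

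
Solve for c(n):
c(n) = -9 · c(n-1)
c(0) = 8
Pure geometric recurrence with ratio -9.
By induction c(n) = c(0) · (-9)^n = 8 \left(-9\right)^{n}.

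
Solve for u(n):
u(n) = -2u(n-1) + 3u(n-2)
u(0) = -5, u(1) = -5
Characteristic equation: x² + 2x - 3 = 0, which factors as (x - (1))(x - (-3)) = 0.
Roots r₁ = 1, r₂ = -3 (distinct).
General solution: u(n) = A·(1)^n + B·(-3)^n.
From u(0) = -5: A + B = -5.
From u(1) = -5: A - 3B = -5.
Solving: A = -5, B = 0.
So u(n) = -5.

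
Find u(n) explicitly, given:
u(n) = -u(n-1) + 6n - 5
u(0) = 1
First-order linear with linear forcing.
Homogeneous solution: u_h(n) = A·(-1)^n.
Try particular u_p(n) = pn + q. Substituting:
  pn + q = -(p(n-1) + q) + 6n - 5.
Matching the n-coefficient: p = -p + 6 ⇒ p = 3.
Matching constants: q = p - q - 5 ⇒ q = -1.
General: u(n) = A·(-1)^n + 3 n - 1.
Apply u(0) = 1: A - 1 = 1 ⇒ A = 2.
So u(n) = 2 \left(-1\right)^{n} + 3 n - 1.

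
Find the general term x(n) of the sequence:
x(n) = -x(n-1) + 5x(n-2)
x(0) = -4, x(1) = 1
Characteristic equation: x² + x - 5 = 0.
Discriminant Δ = (-1)² + 4·(5) = 21.
Roots r₁,₂ = (-1 ± √21)/2, so r₁ = - \frac{1}{2} + \frac{\sqrt{21}}{2}, r₂ = - \frac{\sqrt{21}}{2} - \frac{1}{2}.
General solution: x(n) = A·r₁^n + B·r₂^n.
From the initial conditions, A + B = -4 and r₁A + r₂B = 1.
Since r₁ - r₂ = √21: A = (1 - (-4)r₂)/√21 = -2 - \frac{\sqrt{21}}{21}, and B = -4 - A = -2 + \frac{\sqrt{21}}{21}.
So x(n) = \left(-2 - \frac{\sqrt{21}}{21}\right)\left(- \frac{1}{2} + \frac{\sqrt{21}}{2}\right)^n + \left(-2 + \frac{\sqrt{21}}{21}\right)\left(- \frac{\sqrt{21}}{2} - \frac{1}{2}\right)^n.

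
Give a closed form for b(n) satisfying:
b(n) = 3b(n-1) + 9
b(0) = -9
First-order linear non-homogeneous.
Homogeneous solution: b_h(n) = A·(3)^n.
Try constant particular solution b_p = K: K = 3K + 9 ⇒ K = - \frac{9}{2}.
General: b(n) = A·(3)^n - \frac{9}{2}.
Apply b(0) = -9: A - \frac{9}{2} = -9 ⇒ A = - \frac{9}{2}.
So b(n) = - \frac{9 \cdot 3^{n}}{2} - \frac{9}{2}.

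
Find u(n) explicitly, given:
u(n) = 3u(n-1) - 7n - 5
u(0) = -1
First-order linear with linear forcing.
Homogeneous solution: u_h(n) = A·(3)^n.
Try particular u_p(n) = pn + q. Substituting:
  pn + q = 3(p(n-1) + q) - 7n - 5.
Matching the n-coefficient: p = 3p - 7 ⇒ p = \frac{7}{2}.
Matching constants: q = -3p + 3q - 5 ⇒ q = \frac{31}{4}.
General: u(n) = A·(3)^n + \frac{7 n}{2} + \frac{31}{4}.
Apply u(0) = -1: A + \frac{31}{4} = -1 ⇒ A = - \frac{35}{4}.
So u(n) = - \frac{35 \cdot 3^{n}}{4} + \frac{7 n}{2} + \frac{31}{4}.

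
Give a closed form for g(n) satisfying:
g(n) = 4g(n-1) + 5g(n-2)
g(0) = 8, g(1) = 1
Characteristic equation: x² - 4x - 5 = 0, which factors as (x - (-1))(x - (5)) = 0.
Roots r₁ = -1, r₂ = 5 (distinct).
General solution: g(n) = A·(-1)^n + B·(5)^n.
From g(0) = 8: A + B = 8.
From g(1) = 1: -A + 5B = 1.
Solving: A = \frac{13}{2}, B = \frac{3}{2}.
So g(n) = \frac{13 \left(-1\right)^{n}}{2} + \frac{3 \cdot 5^{n}}{2}.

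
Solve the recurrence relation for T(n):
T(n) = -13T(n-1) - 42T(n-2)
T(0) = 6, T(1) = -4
Characteristic equation: x² + 13x + 42 = 0, which factors as (x - (-7))(x - (-6)) = 0.
Roots r₁ = -7, r₂ = -6 (distinct).
General solution: T(n) = A·(-7)^n + B·(-6)^n.
From T(0) = 6: A + B = 6.
From T(1) = -4: -7A - 6B = -4.
Solving: A = -32, B = 38.
So T(n) = 38 \left(-6\right)^{n} - 32 \left(-7\right)^{n}.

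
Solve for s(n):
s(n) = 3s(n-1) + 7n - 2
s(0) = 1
First-order linear with linear forcing.
Homogeneous solution: s_h(n) = A·(3)^n.
Try particular s_p(n) = pn + q. Substituting:
  pn + q = 3(p(n-1) + q) + 7n - 2.
Matching the n-coefficient: p = 3p + 7 ⇒ p = - \frac{7}{2}.
Matching constants: q = -3p + 3q - 2 ⇒ q = - \frac{17}{4}.
General: s(n) = A·(3)^n - \frac{7 n}{2} - \frac{17}{4}.
Apply s(0) = 1: A - \frac{17}{4} = 1 ⇒ A = \frac{21}{4}.
So s(n) = \frac{21 \cdot 3^{n}}{4} - \frac{7 n}{2} - \frac{17}{4}.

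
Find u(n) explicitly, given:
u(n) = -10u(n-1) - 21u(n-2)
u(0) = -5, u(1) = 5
Characteristic equation: x² + 10x + 21 = 0, which factors as (x - (-3))(x - (-7)) = 0.
Roots r₁ = -3, r₂ = -7 (distinct).
General solution: u(n) = A·(-3)^n + B·(-7)^n.
From u(0) = -5: A + B = -5.
From u(1) = 5: -3A - 7B = 5.
Solving: A = - \frac{15}{2}, B = \frac{5}{2}.
So u(n) = - \frac{15 \left(-3\right)^{n}}{2} + \frac{5 \left(-7\right)^{n}}{2}.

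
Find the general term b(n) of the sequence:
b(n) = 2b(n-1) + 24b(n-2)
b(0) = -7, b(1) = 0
Characteristic equation: x² - 2x - 24 = 0, which factors as (x - (6))(x - (-4)) = 0.
Roots r₁ = 6, r₂ = -4 (distinct).
General solution: b(n) = A·(6)^n + B·(-4)^n.
From b(0) = -7: A + B = -7.
From b(1) = 0: 6A - 4B = 0.
Solving: A = - \frac{14}{5}, B = - \frac{21}{5}.
So b(n) = - \frac{21 \left(-4\right)^{n}}{5} - \frac{14 \cdot 6^{n}}{5}.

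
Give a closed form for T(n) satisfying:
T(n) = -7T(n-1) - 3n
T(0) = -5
First-order linear with linear forcing.
Homogeneous solution: T_h(n) = A·(-7)^n.
Try particular T_p(n) = pn + q. Substituting:
  pn + q = -7(p(n-1) + q) - 3n.
Matching the n-coefficient: p = -7p - 3 ⇒ p = - \frac{3}{8}.
Matching constants: q = 7p - 7q ⇒ q = - \frac{21}{64}.
General: T(n) = A·(-7)^n - \frac{3 n}{8} - \frac{21}{64}.
Apply T(0) = -5: A - \frac{21}{64} = -5 ⇒ A = - \frac{299}{64}.
So T(n) = - \frac{299 \left(-7\right)^{n}}{64} - \frac{3 n}{8} - \frac{21}{64}.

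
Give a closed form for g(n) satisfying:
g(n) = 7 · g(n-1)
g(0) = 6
Pure geometric recurrence with ratio 7.
By induction g(n) = g(0) · (7)^n = 6 \cdot 7^{n}.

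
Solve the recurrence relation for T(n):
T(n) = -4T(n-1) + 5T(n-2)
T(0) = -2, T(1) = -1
Characteristic equation: x² + 4x - 5 = 0, which factors as (x - (1))(x - (-5)) = 0.
Roots r₁ = 1, r₂ = -5 (distinct).
General solution: T(n) = A·(1)^n + B·(-5)^n.
From T(0) = -2: A + B = -2.
From T(1) = -1: A - 5B = -1.
Solving: A = - \frac{11}{6}, B = - \frac{1}{6}.
So T(n) = - \frac{\left(-5\right)^{n}}{6} - \frac{11}{6}.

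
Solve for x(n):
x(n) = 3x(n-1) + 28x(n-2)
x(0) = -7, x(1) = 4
Characteristic equation: x² - 3x - 28 = 0, which factors as (x - (-4))(x - (7)) = 0.
Roots r₁ = -4, r₂ = 7 (distinct).
General solution: x(n) = A·(-4)^n + B·(7)^n.
From x(0) = -7: A + B = -7.
From x(1) = 4: -4A + 7B = 4.
Solving: A = - \frac{53}{11}, B = - \frac{24}{11}.
So x(n) = - \frac{53 \left(-4\right)^{n}}{11} - \frac{24 \cdot 7^{n}}{11}.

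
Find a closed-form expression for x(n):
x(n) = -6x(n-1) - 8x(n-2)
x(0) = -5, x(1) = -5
Characteristic equation: x² + 6x + 8 = 0, which factors as (x - (-4))(x - (-2)) = 0.
Roots r₁ = -4, r₂ = -2 (distinct).
General solution: x(n) = A·(-4)^n + B·(-2)^n.
From x(0) = -5: A + B = -5.
From x(1) = -5: -4A - 2B = -5.
Solving: A = \frac{15}{2}, B = - \frac{25}{2}.
So x(n) = - \frac{25 \left(-2\right)^{n}}{2} + \frac{15 \left(-4\right)^{n}}{2}.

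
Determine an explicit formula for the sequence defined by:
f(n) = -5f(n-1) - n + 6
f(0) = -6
First-order linear with linear forcing.
Homogeneous solution: f_h(n) = A·(-5)^n.
Try particular f_p(n) = pn + q. Substituting:
  pn + q = -5(p(n-1) + q) - n + 6.
Matching the n-coefficient: p = -5p - 1 ⇒ p = - \frac{1}{6}.
Matching constants: q = 5p - 5q + 6 ⇒ q = \frac{31}{36}.
General: f(n) = A·(-5)^n - \frac{n}{6} + \frac{31}{36}.
Apply f(0) = -6: A + \frac{31}{36} = -6 ⇒ A = - \frac{247}{36}.
So f(n) = - \frac{247 \left(-5\right)^{n}}{36} - \frac{n}{6} + \frac{31}{36}.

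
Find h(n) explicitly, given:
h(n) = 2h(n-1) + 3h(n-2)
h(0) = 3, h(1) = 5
Characteristic equation: x² - 2x - 3 = 0, which factors as (x - (3))(x - (-1)) = 0.
Roots r₁ = 3, r₂ = -1 (distinct).
General solution: h(n) = A·(3)^n + B·(-1)^n.
From h(0) = 3: A + B = 3.
From h(1) = 5: 3A - B = 5.
Solving: A = 2, B = 1.
So h(n) = \left(-1\right)^{n} + 2 \cdot 3^{n}.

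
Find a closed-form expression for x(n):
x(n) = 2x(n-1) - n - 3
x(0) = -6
First-order linear with linear forcing.
Homogeneous solution: x_h(n) = A·(2)^n.
Try particular x_p(n) = pn + q. Substituting:
  pn + q = 2(p(n-1) + q) - n - 3.
Matching the n-coefficient: p = 2p - 1 ⇒ p = 1.
Matching constants: q = -2p + 2q - 3 ⇒ q = 5.
General: x(n) = A·(2)^n + n + 5.
Apply x(0) = -6: A + 5 = -6 ⇒ A = -11.
So x(n) = - 11 \cdot 2^{n} + n + 5.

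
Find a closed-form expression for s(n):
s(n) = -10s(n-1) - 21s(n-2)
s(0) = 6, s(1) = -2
Characteristic equation: x² + 10x + 21 = 0, which factors as (x - (-3))(x - (-7)) = 0.
Roots r₁ = -3, r₂ = -7 (distinct).
General solution: s(n) = A·(-3)^n + B·(-7)^n.
From s(0) = 6: A + B = 6.
From s(1) = -2: -3A - 7B = -2.
Solving: A = 10, B = -4.
So s(n) = 10 \left(-3\right)^{n} - 4 \left(-7\right)^{n}.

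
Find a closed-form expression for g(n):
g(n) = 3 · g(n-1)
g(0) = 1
Pure geometric recurrence with ratio 3.
By induction g(n) = g(0) · (3)^n = 3^{n}.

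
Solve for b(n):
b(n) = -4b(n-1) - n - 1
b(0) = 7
First-order linear with linear forcing.
Homogeneous solution: b_h(n) = A·(-4)^n.
Try particular b_p(n) = pn + q. Substituting:
  pn + q = -4(p(n-1) + q) - n - 1.
Matching the n-coefficient: p = -4p - 1 ⇒ p = - \frac{1}{5}.
Matching constants: q = 4p - 4q - 1 ⇒ q = - \frac{9}{25}.
General: b(n) = A·(-4)^n - \frac{n}{5} - \frac{9}{25}.
Apply b(0) = 7: A - \frac{9}{25} = 7 ⇒ A = \frac{184}{25}.
So b(n) = \frac{184 \left(-4\right)^{n}}{25} - \frac{n}{5} - \frac{9}{25}.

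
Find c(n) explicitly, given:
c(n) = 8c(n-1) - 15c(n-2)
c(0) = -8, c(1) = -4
Characteristic equation: x² - 8x + 15 = 0, which factors as (x - (3))(x - (5)) = 0.
Roots r₁ = 3, r₂ = 5 (distinct).
General solution: c(n) = A·(3)^n + B·(5)^n.
From c(0) = -8: A + B = -8.
From c(1) = -4: 3A + 5B = -4.
Solving: A = -18, B = 10.
So c(n) = - 18 \cdot 3^{n} + 10 \cdot 5^{n}.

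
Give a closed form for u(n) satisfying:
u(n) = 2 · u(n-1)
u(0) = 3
Pure geometric recurrence with ratio 2.
By induction u(n) = u(0) · (2)^n = 3 \cdot 2^{n}.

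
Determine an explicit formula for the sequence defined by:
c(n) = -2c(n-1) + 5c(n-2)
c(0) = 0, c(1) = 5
Characteristic equation: x² + 2x - 5 = 0.
Discriminant Δ = (-2)² + 4·(5) = 24.
Roots r₁,₂ = (-2 ± √24)/2, so r₁ = -1 + \sqrt{6}, r₂ = - \sqrt{6} - 1.
General solution: c(n) = A·r₁^n + B·r₂^n.
From the initial conditions, A + B = 0 and r₁A + r₂B = 5.
Since r₁ - r₂ = √24: A = (5 - (0)r₂)/√24 = \frac{5 \sqrt{6}}{12}, and B = 0 - A = - \frac{5 \sqrt{6}}{12}.
So c(n) = \left(\frac{5 \sqrt{6}}{12}\right)\left(-1 + \sqrt{6}\right)^n + \left(- \frac{5 \sqrt{6}}{12}\right)\left(- \sqrt{6} - 1\right)^n.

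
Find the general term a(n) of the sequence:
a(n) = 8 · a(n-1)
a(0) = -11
Pure geometric recurrence with ratio 8.
By induction a(n) = a(0) · (8)^n = - 11 \cdot 8^{n}.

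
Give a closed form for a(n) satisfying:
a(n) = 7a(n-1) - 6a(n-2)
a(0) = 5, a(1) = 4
Characteristic equation: x² - 7x + 6 = 0, which factors as (x - (6))(x - (1)) = 0.
Roots r₁ = 6, r₂ = 1 (distinct).
General solution: a(n) = A·(6)^n + B·(1)^n.
From a(0) = 5: A + B = 5.
From a(1) = 4: 6A + B = 4.
Solving: A = - \frac{1}{5}, B = \frac{26}{5}.
So a(n) = \frac{26}{5} - \frac{6^{n}}{5}.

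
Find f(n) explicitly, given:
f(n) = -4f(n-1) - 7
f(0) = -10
First-order linear non-homogeneous.
Homogeneous solution: f_h(n) = A·(-4)^n.
Try constant particular solution f_p = K: K = -4K - 7 ⇒ K = - \frac{7}{5}.
General: f(n) = A·(-4)^n - \frac{7}{5}.
Apply f(0) = -10: A - \frac{7}{5} = -10 ⇒ A = - \frac{43}{5}.
So f(n) = - \frac{43 \left(-4\right)^{n}}{5} - \frac{7}{5}.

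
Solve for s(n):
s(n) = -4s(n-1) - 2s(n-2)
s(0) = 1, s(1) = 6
Characteristic equation: x² + 4x + 2 = 0.
Discriminant Δ = (-4)² + 4·(-2) = 8.
Roots r₁,₂ = (-4 ± √8)/2, so r₁ = -2 + \sqrt{2}, r₂ = -2 - \sqrt{2}.
General solution: s(n) = A·r₁^n + B·r₂^n.
From the initial conditions, A + B = 1 and r₁A + r₂B = 6.
Since r₁ - r₂ = √8: A = (6 - (1)r₂)/√8 = \frac{1}{2} + 2 \sqrt{2}, and B = 1 - A = \frac{1}{2} - 2 \sqrt{2}.
So s(n) = \left(\frac{1}{2} + 2 \sqrt{2}\right)\left(-2 + \sqrt{2}\right)^n + \left(\frac{1}{2} - 2 \sqrt{2}\right)\left(-2 - \sqrt{2}\right)^n.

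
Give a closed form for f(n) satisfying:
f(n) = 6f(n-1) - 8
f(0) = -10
First-order linear non-homogeneous.
Homogeneous solution: f_h(n) = A·(6)^n.
Try constant particular solution f_p = K: K = 6K - 8 ⇒ K = \frac{8}{5}.
General: f(n) = A·(6)^n + \frac{8}{5}.
Apply f(0) = -10: A + \frac{8}{5} = -10 ⇒ A = - \frac{58}{5}.
So f(n) = \frac{8}{5} - \frac{58 \cdot 6^{n}}{5}.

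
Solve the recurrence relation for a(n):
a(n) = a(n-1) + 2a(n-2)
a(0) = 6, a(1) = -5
Characteristic equation: x² - x - 2 = 0, which factors as (x - (-1))(x - (2)) = 0.
Roots r₁ = -1, r₂ = 2 (distinct).
General solution: a(n) = A·(-1)^n + B·(2)^n.
From a(0) = 6: A + B = 6.
From a(1) = -5: -A + 2B = -5.
Solving: A = \frac{17}{3}, B = \frac{1}{3}.
So a(n) = \frac{17 \left(-1\right)^{n}}{3} + \frac{2^{n}}{3}.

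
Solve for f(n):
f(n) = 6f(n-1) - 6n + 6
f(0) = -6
First-order linear with linear forcing.
Homogeneous solution: f_h(n) = A·(6)^n.
Try particular f_p(n) = pn + q. Substituting:
  pn + q = 6(p(n-1) + q) - 6n + 6.
Matching the n-coefficient: p = 6p - 6 ⇒ p = \frac{6}{5}.
Matching constants: q = -6p + 6q + 6 ⇒ q = \frac{6}{25}.
General: f(n) = A·(6)^n + \frac{6 n}{5} + \frac{6}{25}.
Apply f(0) = -6: A + \frac{6}{25} = -6 ⇒ A = - \frac{156}{25}.
So f(n) = - \frac{156 \cdot 6^{n}}{25} + \frac{6 n}{5} + \frac{6}{25}.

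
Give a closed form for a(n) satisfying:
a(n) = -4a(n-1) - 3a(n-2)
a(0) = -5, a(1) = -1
Characteristic equation: x² + 4x + 3 = 0, which factors as (x - (-1))(x - (-3)) = 0.
Roots r₁ = -1, r₂ = -3 (distinct).
General solution: a(n) = A·(-1)^n + B·(-3)^n.
From a(0) = -5: A + B = -5.
From a(1) = -1: -A - 3B = -1.
Solving: A = -8, B = 3.
So a(n) = - 8 \left(-1\right)^{n} + 3 \left(-3\right)^{n}.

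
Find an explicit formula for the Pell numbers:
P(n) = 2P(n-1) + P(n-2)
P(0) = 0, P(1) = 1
This is the Pell sequence.
Characteristic equation: x² - 2x - 1 = 0; roots r₁ = 1 + \sqrt{2}, r₂ = 1 - \sqrt{2}.
General: P(n) = A·r₁^n + B·r₂^n. Solving with P(0)=0, P(1)=1 gives A = \frac{\sqrt{2}}{4}, B = - \frac{\sqrt{2}}{4}.
So P(n) = \frac{\sqrt{2} \left(- \left(1 - \sqrt{2}\right)^{n} + \left(1 + \sqrt{2}\right)^{n}\right)}{4}.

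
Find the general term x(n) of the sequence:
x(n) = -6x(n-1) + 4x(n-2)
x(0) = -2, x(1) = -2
Characteristic equation: x² + 6x - 4 = 0.
Discriminant Δ = (-6)² + 4·(4) = 52.
Roots r₁,₂ = (-6 ± √52)/2, so r₁ = -3 + \sqrt{13}, r₂ = - \sqrt{13} - 3.
General solution: x(n) = A·r₁^n + B·r₂^n.
From the initial conditions, A + B = -2 and r₁A + r₂B = -2.
Since r₁ - r₂ = √52: A = (-2 - (-2)r₂)/√52 = - \frac{4 \sqrt{13}}{13} - 1, and B = -2 - A = -1 + \frac{4 \sqrt{13}}{13}.
So x(n) = \left(- \frac{4 \sqrt{13}}{13} - 1\right)\left(-3 + \sqrt{13}\right)^n + \left(-1 + \frac{4 \sqrt{13}}{13}\right)\left(- \sqrt{13} - 3\right)^n.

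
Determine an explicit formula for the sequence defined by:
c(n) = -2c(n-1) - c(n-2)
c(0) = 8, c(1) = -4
Characteristic equation: x² + 2x + 1 = 0, which is (x - (-1))².
Repeated root r = -1.
General solution: c(n) = (A + Bn)·(-1)^n.
From c(0) = 8: A = 8.
From c(1) = -4: (A + B)·(-1) = -4 ⇒ B = -4.
So c(n) = \left(8 - 4 n\right) \cdot (-1)^n.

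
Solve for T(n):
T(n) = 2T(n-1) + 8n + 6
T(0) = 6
First-order linear with linear forcing.
Homogeneous solution: T_h(n) = A·(2)^n.
Try particular T_p(n) = pn + q. Substituting:
  pn + q = 2(p(n-1) + q) + 8n + 6.
Matching the n-coefficient: p = 2p + 8 ⇒ p = -8.
Matching constants: q = -2p + 2q + 6 ⇒ q = -22.
General: T(n) = A·(2)^n - 8 n - 22.
Apply T(0) = 6: A - 22 = 6 ⇒ A = 28.
So T(n) = 28 \cdot 2^{n} - 8 n - 22.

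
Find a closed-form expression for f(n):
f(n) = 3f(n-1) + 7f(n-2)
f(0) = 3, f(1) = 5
Characteristic equation: x² - 3x - 7 = 0.
Discriminant Δ = (3)² + 4·(7) = 37.
Roots r₁,₂ = (3 ± √37)/2, so r₁ = \frac{3}{2} + \frac{\sqrt{37}}{2}, r₂ = \frac{3}{2} - \frac{\sqrt{37}}{2}.
General solution: f(n) = A·r₁^n + B·r₂^n.
From the initial conditions, A + B = 3 and r₁A + r₂B = 5.
Since r₁ - r₂ = √37: A = (5 - (3)r₂)/√37 = \frac{\sqrt{37}}{74} + \frac{3}{2}, and B = 3 - A = \frac{3}{2} - \frac{\sqrt{37}}{74}.
So f(n) = \left(\frac{\sqrt{37}}{74} + \frac{3}{2}\right)\left(\frac{3}{2} + \frac{\sqrt{37}}{2}\right)^n + \left(\frac{3}{2} - \frac{\sqrt{37}}{74}\right)\left(\frac{3}{2} - \frac{\sqrt{37}}{2}\right)^n.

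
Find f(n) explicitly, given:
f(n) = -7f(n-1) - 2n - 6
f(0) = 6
First-order linear with linear forcing.
Homogeneous solution: f_h(n) = A·(-7)^n.
Try particular f_p(n) = pn + q. Substituting:
  pn + q = -7(p(n-1) + q) - 2n - 6.
Matching the n-coefficient: p = -7p - 2 ⇒ p = - \frac{1}{4}.
Matching constants: q = 7p - 7q - 6 ⇒ q = - \frac{31}{32}.
General: f(n) = A·(-7)^n - \frac{n}{4} - \frac{31}{32}.
Apply f(0) = 6: A - \frac{31}{32} = 6 ⇒ A = \frac{223}{32}.
So f(n) = \frac{223 \left(-7\right)^{n}}{32} - \frac{n}{4} - \frac{31}{32}.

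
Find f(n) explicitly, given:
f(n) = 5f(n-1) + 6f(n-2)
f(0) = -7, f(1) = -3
Characteristic equation: x² - 5x - 6 = 0, which factors as (x - (6))(x - (-1)) = 0.
Roots r₁ = 6, r₂ = -1 (distinct).
General solution: f(n) = A·(6)^n + B·(-1)^n.
From f(0) = -7: A + B = -7.
From f(1) = -3: 6A - B = -3.
Solving: A = - \frac{10}{7}, B = - \frac{39}{7}.
So f(n) = - \frac{39 \left(-1\right)^{n}}{7} - \frac{10 \cdot 6^{n}}{7}.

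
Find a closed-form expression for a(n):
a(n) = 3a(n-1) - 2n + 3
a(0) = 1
First-order linear with linear forcing.
Homogeneous solution: a_h(n) = A·(3)^n.
Try particular a_p(n) = pn + q. Substituting:
  pn + q = 3(p(n-1) + q) - 2n + 3.
Matching the n-coefficient: p = 3p - 2 ⇒ p = 1.
Matching constants: q = -3p + 3q + 3 ⇒ q = 0.
General: a(n) = A·(3)^n + n + 0.
Apply a(0) = 1: A + 0 = 1 ⇒ A = 1.
So a(n) = 3^{n} + n.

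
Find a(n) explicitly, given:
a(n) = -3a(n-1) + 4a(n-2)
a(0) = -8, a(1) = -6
Characteristic equation: x² + 3x - 4 = 0, which factors as (x - (-4))(x - (1)) = 0.
Roots r₁ = -4, r₂ = 1 (distinct).
General solution: a(n) = A·(-4)^n + B·(1)^n.
From a(0) = -8: A + B = -8.
From a(1) = -6: -4A + B = -6.
Solving: A = - \frac{2}{5}, B = - \frac{38}{5}.
So a(n) = - \frac{2 \left(-4\right)^{n}}{5} - \frac{38}{5}.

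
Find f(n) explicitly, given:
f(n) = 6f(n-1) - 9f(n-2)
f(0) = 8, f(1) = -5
Characteristic equation: x² - 6x + 9 = 0, which is (x - (3))².
Repeated root r = 3.
General solution: f(n) = (A + Bn)·(3)^n.
From f(0) = 8: A = 8.
From f(1) = -5: (A + B)·(3) = -5 ⇒ B = - \frac{29}{3}.
So f(n) = \left(8 - \frac{29 n}{3}\right) \cdot (3)^n.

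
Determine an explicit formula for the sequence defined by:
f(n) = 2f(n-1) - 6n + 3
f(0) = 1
First-order linear with linear forcing.
Homogeneous solution: f_h(n) = A·(2)^n.
Try particular f_p(n) = pn + q. Substituting:
  pn + q = 2(p(n-1) + q) - 6n + 3.
Matching the n-coefficient: p = 2p - 6 ⇒ p = 6.
Matching constants: q = -2p + 2q + 3 ⇒ q = 9.
General: f(n) = A·(2)^n + 6 n + 9.
Apply f(0) = 1: A + 9 = 1 ⇒ A = -8.
So f(n) = - 8 \cdot 2^{n} + 6 n + 9.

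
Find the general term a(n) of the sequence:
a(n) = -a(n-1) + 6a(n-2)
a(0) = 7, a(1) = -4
Characteristic equation: x² + x - 6 = 0, which factors as (x - (-3))(x - (2)) = 0.
Roots r₁ = -3, r₂ = 2 (distinct).
General solution: a(n) = A·(-3)^n + B·(2)^n.
From a(0) = 7: A + B = 7.
From a(1) = -4: -3A + 2B = -4.
Solving: A = \frac{18}{5}, B = \frac{17}{5}.
So a(n) = \frac{18 \left(-3\right)^{n}}{5} + \frac{17 \cdot 2^{n}}{5}.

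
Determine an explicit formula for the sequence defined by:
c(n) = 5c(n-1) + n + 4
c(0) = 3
First-order linear with linear forcing.
Homogeneous solution: c_h(n) = A·(5)^n.
Try particular c_p(n) = pn + q. Substituting:
  pn + q = 5(p(n-1) + q) + n + 4.
Matching the n-coefficient: p = 5p + 1 ⇒ p = - \frac{1}{4}.
Matching constants: q = -5p + 5q + 4 ⇒ q = - \frac{21}{16}.
General: c(n) = A·(5)^n - \frac{n}{4} - \frac{21}{16}.
Apply c(0) = 3: A - \frac{21}{16} = 3 ⇒ A = \frac{69}{16}.
So c(n) = \frac{69 \cdot 5^{n}}{16} - \frac{n}{4} - \frac{21}{16}.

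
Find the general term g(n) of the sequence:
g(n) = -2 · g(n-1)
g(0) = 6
Pure geometric recurrence with ratio -2.
By induction g(n) = g(0) · (-2)^n = 6 \left(-2\right)^{n}.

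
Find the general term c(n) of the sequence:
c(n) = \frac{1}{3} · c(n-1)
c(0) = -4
Pure geometric recurrence with ratio \frac{1}{3}.
By induction c(n) = c(0) · (\frac{1}{3})^n = - 4 \cdot 3^{- n}.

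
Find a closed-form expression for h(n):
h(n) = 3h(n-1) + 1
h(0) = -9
First-order linear non-homogeneous.
Homogeneous solution: h_h(n) = A·(3)^n.
Try constant particular solution h_p = K: K = 3K + 1 ⇒ K = - \frac{1}{2}.
General: h(n) = A·(3)^n - \frac{1}{2}.
Apply h(0) = -9: A - \frac{1}{2} = -9 ⇒ A = - \frac{17}{2}.
So h(n) = - \frac{17 \cdot 3^{n}}{2} - \frac{1}{2}.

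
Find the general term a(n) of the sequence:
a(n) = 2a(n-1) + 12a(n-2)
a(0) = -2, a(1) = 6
Characteristic equation: x² - 2x - 12 = 0.
Discriminant Δ = (2)² + 4·(12) = 52.
Roots r₁,₂ = (2 ± √52)/2, so r₁ = 1 + \sqrt{13}, r₂ = 1 - \sqrt{13}.
General solution: a(n) = A·r₁^n + B·r₂^n.
From the initial conditions, A + B = -2 and r₁A + r₂B = 6.
Since r₁ - r₂ = √52: A = (6 - (-2)r₂)/√52 = -1 + \frac{4 \sqrt{13}}{13}, and B = -2 - A = - \frac{4 \sqrt{13}}{13} - 1.
So a(n) = \left(-1 + \frac{4 \sqrt{13}}{13}\right)\left(1 + \sqrt{13}\right)^n + \left(- \frac{4 \sqrt{13}}{13} - 1\right)\left(1 - \sqrt{13}\right)^n.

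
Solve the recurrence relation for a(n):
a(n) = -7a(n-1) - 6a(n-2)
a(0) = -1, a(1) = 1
Characteristic equation: x² + 7x + 6 = 0, which factors as (x - (-1))(x - (-6)) = 0.
Roots r₁ = -1, r₂ = -6 (distinct).
General solution: a(n) = A·(-1)^n + B·(-6)^n.
From a(0) = -1: A + B = -1.
From a(1) = 1: -A - 6B = 1.
Solving: A = -1, B = 0.
So a(n) = - \left(-1\right)^{n}.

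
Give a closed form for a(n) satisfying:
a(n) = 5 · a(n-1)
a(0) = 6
Pure geometric recurrence with ratio 5.
By induction a(n) = a(0) · (5)^n = 6 \cdot 5^{n}.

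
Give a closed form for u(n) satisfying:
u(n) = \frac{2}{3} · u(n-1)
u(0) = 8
Pure geometric recurrence with ratio \frac{2}{3}.
By induction u(n) = u(0) · (\frac{2}{3})^n = 8 \left(\frac{2}{3}\right)^{n}.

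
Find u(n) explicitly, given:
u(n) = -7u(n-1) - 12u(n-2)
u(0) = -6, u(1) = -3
Characteristic equation: x² + 7x + 12 = 0, which factors as (x - (-4))(x - (-3)) = 0.
Roots r₁ = -4, r₂ = -3 (distinct).
General solution: u(n) = A·(-4)^n + B·(-3)^n.
From u(0) = -6: A + B = -6.
From u(1) = -3: -4A - 3B = -3.
Solving: A = 21, B = -27.
So u(n) = - 27 \left(-3\right)^{n} + 21 \left(-4\right)^{n}.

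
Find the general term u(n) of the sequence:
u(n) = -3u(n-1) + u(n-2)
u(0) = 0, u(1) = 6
Characteristic equation: x² + 3x - 1 = 0.
Discriminant Δ = (-3)² + 4·(1) = 13.
Roots r₁,₂ = (-3 ± √13)/2, so r₁ = - \frac{3}{2} + \frac{\sqrt{13}}{2}, r₂ = - \frac{\sqrt{13}}{2} - \frac{3}{2}.
General solution: u(n) = A·r₁^n + B·r₂^n.
From the initial conditions, A + B = 0 and r₁A + r₂B = 6.
Since r₁ - r₂ = √13: A = (6 - (0)r₂)/√13 = \frac{6 \sqrt{13}}{13}, and B = 0 - A = - \frac{6 \sqrt{13}}{13}.
So u(n) = \left(\frac{6 \sqrt{13}}{13}\right)\left(- \frac{3}{2} + \frac{\sqrt{13}}{2}\right)^n + \left(- \frac{6 \sqrt{13}}{13}\right)\left(- \frac{\sqrt{13}}{2} - \frac{3}{2}\right)^n.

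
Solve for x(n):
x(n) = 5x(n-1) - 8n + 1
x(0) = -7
First-order linear with linear forcing.
Homogeneous solution: x_h(n) = A·(5)^n.
Try particular x_p(n) = pn + q. Substituting:
  pn + q = 5(p(n-1) + q) - 8n + 1.
Matching the n-coefficient: p = 5p - 8 ⇒ p = 2.
Matching constants: q = -5p + 5q + 1 ⇒ q = \frac{9}{4}.
General: x(n) = A·(5)^n + 2 n + \frac{9}{4}.
Apply x(0) = -7: A + \frac{9}{4} = -7 ⇒ A = - \frac{37}{4}.
So x(n) = - \frac{37 \cdot 5^{n}}{4} + 2 n + \frac{9}{4}.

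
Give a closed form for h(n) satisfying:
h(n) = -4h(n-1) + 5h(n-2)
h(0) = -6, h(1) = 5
Characteristic equation: x² + 4x - 5 = 0, which factors as (x - (1))(x - (-5)) = 0.
Roots r₁ = 1, r₂ = -5 (distinct).
General solution: h(n) = A·(1)^n + B·(-5)^n.
From h(0) = -6: A + B = -6.
From h(1) = 5: A - 5B = 5.
Solving: A = - \frac{25}{6}, B = - \frac{11}{6}.
So h(n) = - \frac{11 \left(-5\right)^{n}}{6} - \frac{25}{6}.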